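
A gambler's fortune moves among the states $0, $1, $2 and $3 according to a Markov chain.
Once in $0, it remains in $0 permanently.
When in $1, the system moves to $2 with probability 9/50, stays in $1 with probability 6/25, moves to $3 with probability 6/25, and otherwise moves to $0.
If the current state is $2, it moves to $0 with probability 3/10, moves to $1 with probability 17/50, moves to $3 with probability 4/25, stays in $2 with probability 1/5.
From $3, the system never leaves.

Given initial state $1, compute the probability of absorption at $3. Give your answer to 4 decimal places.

0.4038

Let h(s) be the probability of absorption at $3 starting from transient state s. Then h($3) = 1 and h($0) = 0. By first-step analysis:
h($1) = 0.34·0 + 0.24·h($1) + 0.18·h($2) + 0.24·1
h($2) = 0.3·0 + 0.34·h($1) + 0.2·h($2) + 0.16·1
Solving: h($1) = 0.4038, h($2) = 0.3716.
Starting from $1, the probability is 0.4038.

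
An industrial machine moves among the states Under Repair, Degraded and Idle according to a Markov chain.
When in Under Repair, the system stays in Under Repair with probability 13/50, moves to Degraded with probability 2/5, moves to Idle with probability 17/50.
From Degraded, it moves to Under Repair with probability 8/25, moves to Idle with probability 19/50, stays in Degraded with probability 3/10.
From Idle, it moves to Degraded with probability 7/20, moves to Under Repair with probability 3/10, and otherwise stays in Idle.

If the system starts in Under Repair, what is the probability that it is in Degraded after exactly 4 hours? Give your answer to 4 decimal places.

0.3474

Propagate the distribution vector 4 hours from Under Repair.
After 0 hours: (1.0000, 0.0000, 0.0000)
After 1 hour: (0.2600, 0.4000, 0.3400)
After 2 hours: (0.2976, 0.3430, 0.3594)
After 3 hours: (0.2950, 0.3477, 0.3573)
After 4 hours: (0.2952, 0.3474, 0.3575)
P(in Degraded after 4 hours) = 0.3474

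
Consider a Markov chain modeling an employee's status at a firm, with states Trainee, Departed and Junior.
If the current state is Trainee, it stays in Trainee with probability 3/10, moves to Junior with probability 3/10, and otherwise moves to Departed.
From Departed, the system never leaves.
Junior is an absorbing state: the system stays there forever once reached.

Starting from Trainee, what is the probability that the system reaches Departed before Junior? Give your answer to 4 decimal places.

Let h(s) be the probability of absorption at Departed starting from transient state s. Then h(Departed) = 1 and h(Junior) = 0. By first-step analysis:
h(Trainee) = 0.3·h(Trainee) + 0.4·1 + 0.3·0
Solving: h(Trainee) = 0.5714.
Starting from Trainee, the probability is 0.5714.

0.5714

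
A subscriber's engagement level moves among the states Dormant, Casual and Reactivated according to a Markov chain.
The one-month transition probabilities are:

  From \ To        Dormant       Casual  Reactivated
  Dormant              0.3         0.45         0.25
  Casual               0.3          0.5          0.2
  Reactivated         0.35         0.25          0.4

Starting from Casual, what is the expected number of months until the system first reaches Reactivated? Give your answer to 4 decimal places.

4.6512

Let t(s) be the expected number of months to first reach Reactivated from state s, with t(Reactivated) = 0. Conditioning on the first month:
t(Dormant) = 1 + 0.3·t(Dormant) + 0.45·t(Casual)
t(Casual) = 1 + 0.3·t(Dormant) + 0.5·t(Casual)
Solving: t(Dormant) = 4.4186, t(Casual) = 4.6512.
Expected months from Casual to Reactivated: 4.6512.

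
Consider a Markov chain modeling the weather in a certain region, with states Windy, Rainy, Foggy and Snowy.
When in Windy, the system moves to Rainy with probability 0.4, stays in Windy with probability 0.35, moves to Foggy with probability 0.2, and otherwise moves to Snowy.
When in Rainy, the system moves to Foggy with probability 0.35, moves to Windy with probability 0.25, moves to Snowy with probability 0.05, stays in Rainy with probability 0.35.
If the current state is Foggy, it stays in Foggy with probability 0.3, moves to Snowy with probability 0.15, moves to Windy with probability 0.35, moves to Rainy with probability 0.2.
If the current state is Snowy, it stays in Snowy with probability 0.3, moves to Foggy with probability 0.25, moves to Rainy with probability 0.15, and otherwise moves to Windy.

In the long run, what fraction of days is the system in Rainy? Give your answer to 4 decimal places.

0.3032

Let the stationary distribution be π with π = πP and π_1 + π_2 + π_3 + π_4 = 1.
π_1 = 0.35·π_1 + 0.25·π_2 + 0.35·π_3 + 0.3·π_4
π_2 = 0.4·π_1 + 0.35·π_2 + 0.2·π_3 + 0.15·π_4
π_3 = 0.2·π_1 + 0.35·π_2 + 0.3·π_3 + 0.25·π_4
Solving with the normalization constraint gives π = (0.3145, 0.3032, 0.2785, 0.1038).
So the stationary probability of Rainy is 0.3032.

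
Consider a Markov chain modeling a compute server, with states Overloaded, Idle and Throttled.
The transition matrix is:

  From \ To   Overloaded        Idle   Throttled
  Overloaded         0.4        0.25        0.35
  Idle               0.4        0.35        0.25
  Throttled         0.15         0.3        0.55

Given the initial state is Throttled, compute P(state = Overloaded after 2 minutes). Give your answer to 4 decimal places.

Sum over the intermediate state after 1 minute:
P = P(Throttled→Overloaded)·P(Overloaded→Overloaded) + P(Throttled→Idle)·P(Idle→Overloaded) + P(Throttled→Throttled)·P(Throttled→Overloaded)
  = 0.15×0.4 + 0.3×0.4 + 0.55×0.15
  = 0.0600 + 0.1200 + 0.0825 = 0.2625

0.2625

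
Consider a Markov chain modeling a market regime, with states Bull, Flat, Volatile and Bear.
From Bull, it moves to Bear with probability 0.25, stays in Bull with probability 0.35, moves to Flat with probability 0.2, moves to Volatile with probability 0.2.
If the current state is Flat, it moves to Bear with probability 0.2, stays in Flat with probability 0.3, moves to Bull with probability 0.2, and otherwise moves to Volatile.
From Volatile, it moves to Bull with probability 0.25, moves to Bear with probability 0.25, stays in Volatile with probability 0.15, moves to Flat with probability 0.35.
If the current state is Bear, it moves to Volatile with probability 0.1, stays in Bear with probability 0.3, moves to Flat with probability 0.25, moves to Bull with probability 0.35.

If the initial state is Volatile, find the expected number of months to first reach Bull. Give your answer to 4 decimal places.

Let t(s) be the expected number of months to first reach Bull from state s, with t(Bull) = 0. Conditioning on the first month:
t(Flat) = 1 + 0.3·t(Flat) + 0.3·t(Volatile) + 0.2·t(Bear)
t(Volatile) = 1 + 0.35·t(Flat) + 0.15·t(Volatile) + 0.25·t(Bear)
t(Bear) = 1 + 0.25·t(Flat) + 0.1·t(Volatile) + 0.3·t(Bear)
Solving: t(Flat) = 4.0622, t(Volatile) = 3.8581, t(Bear) = 3.4305.
Expected months from Volatile to Bull: 3.8581.

3.8581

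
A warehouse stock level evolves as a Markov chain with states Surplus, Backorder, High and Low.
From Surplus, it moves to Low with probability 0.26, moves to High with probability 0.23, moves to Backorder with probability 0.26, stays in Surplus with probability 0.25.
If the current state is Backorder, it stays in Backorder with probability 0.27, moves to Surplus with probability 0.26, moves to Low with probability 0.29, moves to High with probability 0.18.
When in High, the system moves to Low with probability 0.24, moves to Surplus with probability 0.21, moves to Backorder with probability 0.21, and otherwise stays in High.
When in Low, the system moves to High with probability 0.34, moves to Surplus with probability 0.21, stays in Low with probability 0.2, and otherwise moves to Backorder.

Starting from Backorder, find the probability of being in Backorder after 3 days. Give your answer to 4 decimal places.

0.2466

Propagate the distribution vector 3 days from Backorder.
After 0 days: (0.0000, 1.0000, 0.0000, 0.0000)
After 1 day: (0.2600, 0.2700, 0.1800, 0.2900)
After 2 days: (0.2339, 0.2508, 0.2682, 0.2471)
After 3 days: (0.2319, 0.2466, 0.2741, 0.2473)
P(in Backorder after 3 days) = 0.2466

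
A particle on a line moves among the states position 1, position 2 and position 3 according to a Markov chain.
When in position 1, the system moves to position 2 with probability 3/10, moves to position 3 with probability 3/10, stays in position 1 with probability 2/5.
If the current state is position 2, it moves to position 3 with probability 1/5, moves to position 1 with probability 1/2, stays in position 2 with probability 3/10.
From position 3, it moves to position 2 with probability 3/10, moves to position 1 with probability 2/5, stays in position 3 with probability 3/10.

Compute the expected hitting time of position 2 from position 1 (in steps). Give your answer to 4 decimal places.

Let t(s) be the expected number of steps to first reach position 2 from state s, with t(position 2) = 0. Conditioning on the first step:
t(position 1) = 1 + 0.4·t(position 1) + 0.3·t(position 3)
t(position 3) = 1 + 0.4·t(position 1) + 0.3·t(position 3)
Solving: t(position 1) = 3.3333, t(position 3) = 3.3333.
Expected steps from position 1 to position 2: 3.3333.

3.3333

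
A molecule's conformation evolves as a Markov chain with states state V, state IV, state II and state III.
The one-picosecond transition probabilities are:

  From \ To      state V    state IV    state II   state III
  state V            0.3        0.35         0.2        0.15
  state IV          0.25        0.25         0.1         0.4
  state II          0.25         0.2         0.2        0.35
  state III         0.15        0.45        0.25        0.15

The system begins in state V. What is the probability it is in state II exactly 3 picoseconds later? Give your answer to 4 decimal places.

Propagate the distribution vector 3 picoseconds from state V.
After 0 picoseconds: (1.0000, 0.0000, 0.0000, 0.0000)
After 1 picosecond: (0.3000, 0.3500, 0.2000, 0.1500)
After 2 picoseconds: (0.2500, 0.3000, 0.1725, 0.2775)
After 3 picoseconds: (0.2348, 0.3219, 0.1839, 0.2595)
P(in state II after 3 picoseconds) = 0.1839

0.1839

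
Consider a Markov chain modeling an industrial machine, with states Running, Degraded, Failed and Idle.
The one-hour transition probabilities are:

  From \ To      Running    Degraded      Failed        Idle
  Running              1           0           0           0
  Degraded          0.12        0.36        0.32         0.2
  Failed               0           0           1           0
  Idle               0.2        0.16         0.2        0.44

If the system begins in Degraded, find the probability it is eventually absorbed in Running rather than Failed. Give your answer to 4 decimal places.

Let h(s) be the probability of absorption at Running starting from transient state s. Then h(Running) = 1 and h(Failed) = 0. By first-step analysis:
h(Degraded) = 0.12·1 + 0.36·h(Degraded) + 0.32·0 + 0.2·h(Idle)
h(Idle) = 0.2·1 + 0.16·h(Degraded) + 0.2·0 + 0.44·h(Idle)
Solving: h(Degraded) = 0.3284, h(Idle) = 0.4510.
Starting from Degraded, the probability is 0.3284.

0.3284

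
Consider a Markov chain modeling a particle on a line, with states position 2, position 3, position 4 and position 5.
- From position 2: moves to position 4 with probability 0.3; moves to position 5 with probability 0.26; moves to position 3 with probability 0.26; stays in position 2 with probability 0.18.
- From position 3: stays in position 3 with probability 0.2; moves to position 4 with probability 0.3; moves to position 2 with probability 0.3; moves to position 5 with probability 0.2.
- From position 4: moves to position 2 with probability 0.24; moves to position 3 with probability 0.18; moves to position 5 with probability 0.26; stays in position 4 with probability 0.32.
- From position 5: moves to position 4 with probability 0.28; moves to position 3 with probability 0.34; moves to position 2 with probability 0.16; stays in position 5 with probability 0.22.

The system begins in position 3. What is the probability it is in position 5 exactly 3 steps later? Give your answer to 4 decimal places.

0.2360

Propagate the distribution vector 3 steps from position 3.
After 0 steps: (0.0000, 1.0000, 0.0000, 0.0000)
After 1 step: (0.3000, 0.2000, 0.3000, 0.2000)
After 2 steps: (0.2180, 0.2400, 0.3020, 0.2400)
After 3 steps: (0.2221, 0.2406, 0.3012, 0.2360)
P(in position 5 after 3 steps) = 0.2360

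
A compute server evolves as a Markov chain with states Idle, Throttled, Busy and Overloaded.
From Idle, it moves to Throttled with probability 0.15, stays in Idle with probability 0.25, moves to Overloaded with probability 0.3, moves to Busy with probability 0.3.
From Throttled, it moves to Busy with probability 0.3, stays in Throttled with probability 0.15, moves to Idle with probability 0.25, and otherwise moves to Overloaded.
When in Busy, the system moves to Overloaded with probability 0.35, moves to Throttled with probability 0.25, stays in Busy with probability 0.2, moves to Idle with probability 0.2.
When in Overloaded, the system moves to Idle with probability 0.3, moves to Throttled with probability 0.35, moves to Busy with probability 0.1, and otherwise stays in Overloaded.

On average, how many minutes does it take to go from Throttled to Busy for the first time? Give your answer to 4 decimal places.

Let t(s) be the expected number of minutes to first reach Busy from state s, with t(Busy) = 0. Conditioning on the first minute:
t(Idle) = 1 + 0.25·t(Idle) + 0.15·t(Throttled) + 0.3·t(Overloaded)
t(Throttled) = 1 + 0.25·t(Idle) + 0.15·t(Throttled) + 0.3·t(Overloaded)
t(Overloaded) = 1 + 0.3·t(Idle) + 0.35·t(Throttled) + 0.25·t(Overloaded)
Solving: t(Idle) = 4.1176, t(Throttled) = 4.1176, t(Overloaded) = 4.9020.
Expected minutes from Throttled to Busy: 4.1176.

4.1176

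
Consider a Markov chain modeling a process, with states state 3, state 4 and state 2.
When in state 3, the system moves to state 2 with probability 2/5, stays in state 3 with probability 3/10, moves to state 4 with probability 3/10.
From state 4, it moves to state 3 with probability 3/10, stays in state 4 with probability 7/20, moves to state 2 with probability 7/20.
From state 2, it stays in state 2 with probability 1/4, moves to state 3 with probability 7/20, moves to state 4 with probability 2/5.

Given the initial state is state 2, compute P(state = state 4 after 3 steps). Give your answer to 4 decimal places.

0.3515

Propagate the distribution vector 3 steps from state 2.
After 0 steps: (0.0000, 0.0000, 1.0000)
After 1 step: (0.3500, 0.4000, 0.2500)
After 2 steps: (0.3125, 0.3450, 0.3425)
After 3 steps: (0.3171, 0.3515, 0.3314)
P(in state 4 after 3 steps) = 0.3515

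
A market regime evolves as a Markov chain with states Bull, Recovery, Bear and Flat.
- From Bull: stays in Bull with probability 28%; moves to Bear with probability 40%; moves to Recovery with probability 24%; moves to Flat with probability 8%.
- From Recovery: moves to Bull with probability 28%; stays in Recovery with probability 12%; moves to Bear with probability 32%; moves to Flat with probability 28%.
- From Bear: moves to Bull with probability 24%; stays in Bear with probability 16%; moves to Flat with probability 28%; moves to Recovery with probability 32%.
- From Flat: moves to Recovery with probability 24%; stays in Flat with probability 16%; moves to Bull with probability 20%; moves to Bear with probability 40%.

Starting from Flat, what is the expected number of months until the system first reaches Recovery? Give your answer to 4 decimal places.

Let t(s) be the expected number of months to first reach Recovery from state s, with t(Recovery) = 0. Conditioning on the first month:
t(Bull) = 1 + 0.28·t(Bull) + 0.4·t(Bear) + 0.08·t(Flat)
t(Bear) = 1 + 0.24·t(Bull) + 0.16·t(Bear) + 0.28·t(Flat)
t(Flat) = 1 + 0.2·t(Bull) + 0.4·t(Bear) + 0.16·t(Flat)
Solving: t(Bull) = 3.7621, t(Bear) = 3.5194, t(Flat) = 3.7621.
Expected months from Flat to Recovery: 3.7621.

3.7621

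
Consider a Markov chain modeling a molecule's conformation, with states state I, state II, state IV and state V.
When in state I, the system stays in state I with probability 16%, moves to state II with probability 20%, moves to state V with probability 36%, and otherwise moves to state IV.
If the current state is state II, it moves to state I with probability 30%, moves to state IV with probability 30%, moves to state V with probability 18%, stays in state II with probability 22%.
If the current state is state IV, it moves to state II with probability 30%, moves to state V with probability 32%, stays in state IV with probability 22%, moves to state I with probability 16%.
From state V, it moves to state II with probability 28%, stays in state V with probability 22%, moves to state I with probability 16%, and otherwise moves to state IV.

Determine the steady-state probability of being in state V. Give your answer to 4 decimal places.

Let the stationary distribution be π with π = πP and π_1 + π_2 + π_3 + π_4 = 1.
π_1 = 0.16·π_1 + 0.3·π_2 + 0.16·π_3 + 0.16·π_4
π_2 = 0.2·π_1 + 0.22·π_2 + 0.3·π_3 + 0.28·π_4
π_3 = 0.28·π_1 + 0.3·π_2 + 0.22·π_3 + 0.34·π_4
Solving with the normalization constraint gives π = (0.1957, 0.2547, 0.2840, 0.2656).
So the stationary probability of state V is 0.2656.

0.2656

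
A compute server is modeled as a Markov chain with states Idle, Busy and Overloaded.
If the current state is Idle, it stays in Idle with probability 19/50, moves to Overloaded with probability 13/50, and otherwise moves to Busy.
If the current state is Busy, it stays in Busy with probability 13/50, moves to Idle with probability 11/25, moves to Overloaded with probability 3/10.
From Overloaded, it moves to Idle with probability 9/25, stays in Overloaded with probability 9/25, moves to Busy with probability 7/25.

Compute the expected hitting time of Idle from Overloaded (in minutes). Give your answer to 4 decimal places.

Let t(s) be the expected number of minutes to first reach Idle from state s, with t(Idle) = 0. Conditioning on the first minute:
t(Busy) = 1 + 0.26·t(Busy) + 0.3·t(Overloaded)
t(Overloaded) = 1 + 0.28·t(Busy) + 0.36·t(Overloaded)
Solving: t(Busy) = 2.4127, t(Overloaded) = 2.6181.
Expected minutes from Overloaded to Idle: 2.6181.

2.6181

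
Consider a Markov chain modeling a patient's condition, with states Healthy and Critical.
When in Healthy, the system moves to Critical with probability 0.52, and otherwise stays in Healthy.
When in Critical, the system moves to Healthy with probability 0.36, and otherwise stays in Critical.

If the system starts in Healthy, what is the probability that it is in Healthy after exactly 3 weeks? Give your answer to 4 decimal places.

Propagate the distribution vector 3 weeks from Healthy.
After 0 weeks: (1.0000, 0.0000)
After 1 week: (0.4800, 0.5200)
After 2 weeks: (0.4176, 0.5824)
After 3 weeks: (0.4101, 0.5899)
P(in Healthy after 3 weeks) = 0.4101

0.4101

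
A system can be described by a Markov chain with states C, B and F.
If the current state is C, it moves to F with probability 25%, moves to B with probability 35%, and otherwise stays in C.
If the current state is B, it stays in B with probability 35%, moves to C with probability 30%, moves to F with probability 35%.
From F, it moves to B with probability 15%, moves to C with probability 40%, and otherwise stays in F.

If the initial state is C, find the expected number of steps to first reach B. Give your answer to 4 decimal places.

Let t(s) be the expected number of steps to first reach B from state s, with t(B) = 0. Conditioning on the first step:
t(C) = 1 + 0.4·t(C) + 0.25·t(F)
t(F) = 1 + 0.4·t(C) + 0.45·t(F)
Solving: t(C) = 3.4783, t(F) = 4.3478.
Expected steps from C to B: 3.4783.

3.4783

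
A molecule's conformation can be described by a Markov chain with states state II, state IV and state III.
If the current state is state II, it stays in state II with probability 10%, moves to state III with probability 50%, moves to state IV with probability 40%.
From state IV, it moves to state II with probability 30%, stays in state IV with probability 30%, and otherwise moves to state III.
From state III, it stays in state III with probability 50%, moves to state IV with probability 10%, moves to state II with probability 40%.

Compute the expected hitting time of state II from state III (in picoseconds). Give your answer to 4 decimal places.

Let t(s) be the expected number of picoseconds to first reach state II from state s, with t(state II) = 0. Conditioning on the first picosecond:
t(state IV) = 1 + 0.3·t(state IV) + 0.4·t(state III)
t(state III) = 1 + 0.1·t(state IV) + 0.5·t(state III)
Solving: t(state IV) = 2.9032, t(state III) = 2.5806.
Expected picoseconds from state III to state II: 2.5806.

2.5806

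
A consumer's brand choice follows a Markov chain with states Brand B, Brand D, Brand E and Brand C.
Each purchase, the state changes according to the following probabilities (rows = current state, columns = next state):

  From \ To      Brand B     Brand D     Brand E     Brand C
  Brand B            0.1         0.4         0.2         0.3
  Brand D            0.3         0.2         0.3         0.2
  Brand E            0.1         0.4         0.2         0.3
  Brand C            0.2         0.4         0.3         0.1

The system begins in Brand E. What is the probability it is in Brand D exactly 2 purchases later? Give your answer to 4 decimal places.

0.3200

Propagate the distribution vector 2 purchases from Brand E.
After 0 purchases: (0.0000, 0.0000, 1.0000, 0.0000)
After 1 purchase: (0.1000, 0.4000, 0.2000, 0.3000)
After 2 purchases: (0.2100, 0.3200, 0.2700, 0.2000)
P(in Brand D after 2 purchases) = 0.3200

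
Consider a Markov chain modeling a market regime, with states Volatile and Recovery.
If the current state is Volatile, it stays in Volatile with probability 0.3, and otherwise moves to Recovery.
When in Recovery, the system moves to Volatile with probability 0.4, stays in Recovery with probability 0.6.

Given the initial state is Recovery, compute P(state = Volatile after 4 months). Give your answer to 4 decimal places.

0.3636

Propagate the distribution vector 4 months from Recovery.
After 0 months: (0.0000, 1.0000)
After 1 month: (0.4000, 0.6000)
After 2 months: (0.3600, 0.6400)
After 3 months: (0.3640, 0.6360)
After 4 months: (0.3636, 0.6364)
P(in Volatile after 4 months) = 0.3636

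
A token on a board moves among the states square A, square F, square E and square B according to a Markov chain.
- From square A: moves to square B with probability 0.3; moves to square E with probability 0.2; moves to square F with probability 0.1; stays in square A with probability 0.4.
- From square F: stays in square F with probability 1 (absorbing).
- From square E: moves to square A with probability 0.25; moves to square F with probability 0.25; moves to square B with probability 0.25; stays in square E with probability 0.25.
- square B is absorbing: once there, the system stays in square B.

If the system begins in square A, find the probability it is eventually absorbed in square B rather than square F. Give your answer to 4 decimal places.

Let h(s) be the probability of absorption at square B starting from transient state s. Then h(square B) = 1 and h(square F) = 0. By first-step analysis:
h(square A) = 0.4·h(square A) + 0.1·0 + 0.2·h(square E) + 0.3·1
h(square E) = 0.25·h(square A) + 0.25·0 + 0.25·h(square E) + 0.25·1
Solving: h(square A) = 0.6875, h(square E) = 0.5625.
Starting from square A, the probability is 0.6875.

0.6875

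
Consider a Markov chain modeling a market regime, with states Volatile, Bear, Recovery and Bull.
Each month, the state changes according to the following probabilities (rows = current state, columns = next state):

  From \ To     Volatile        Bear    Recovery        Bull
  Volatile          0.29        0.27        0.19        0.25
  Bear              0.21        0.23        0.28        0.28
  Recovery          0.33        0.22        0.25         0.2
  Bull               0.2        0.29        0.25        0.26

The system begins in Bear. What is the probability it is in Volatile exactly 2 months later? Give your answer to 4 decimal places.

0.2576

Propagate the distribution vector 2 months from Bear.
After 0 months: (0.0000, 1.0000, 0.0000, 0.0000)
After 1 month: (0.2100, 0.2300, 0.2800, 0.2800)
After 2 months: (0.2576, 0.2524, 0.2443, 0.2457)
P(in Volatile after 2 months) = 0.2576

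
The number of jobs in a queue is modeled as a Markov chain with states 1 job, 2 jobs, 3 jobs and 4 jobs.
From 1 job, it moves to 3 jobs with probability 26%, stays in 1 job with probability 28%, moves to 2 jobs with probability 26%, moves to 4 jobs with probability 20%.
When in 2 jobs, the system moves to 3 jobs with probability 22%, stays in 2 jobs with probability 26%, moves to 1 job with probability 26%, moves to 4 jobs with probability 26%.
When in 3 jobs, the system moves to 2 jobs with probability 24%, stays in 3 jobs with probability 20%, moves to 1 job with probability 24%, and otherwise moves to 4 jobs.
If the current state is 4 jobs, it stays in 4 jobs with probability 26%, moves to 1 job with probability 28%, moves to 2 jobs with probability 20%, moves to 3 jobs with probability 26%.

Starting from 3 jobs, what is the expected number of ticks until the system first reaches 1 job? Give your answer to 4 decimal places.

Let t(s) be the expected number of ticks to first reach 1 job from state s, with t(1 job) = 0. Conditioning on the first tick:
t(2 jobs) = 1 + 0.26·t(2 jobs) + 0.22·t(3 jobs) + 0.26·t(4 jobs)
t(3 jobs) = 1 + 0.24·t(2 jobs) + 0.2·t(3 jobs) + 0.32·t(4 jobs)
t(4 jobs) = 1 + 0.2·t(2 jobs) + 0.26·t(3 jobs) + 0.26·t(4 jobs)
Solving: t(2 jobs) = 3.8322, t(3 jobs) = 3.9030, t(4 jobs) = 3.7584.
Expected ticks from 3 jobs to 1 job: 3.9030.

3.9030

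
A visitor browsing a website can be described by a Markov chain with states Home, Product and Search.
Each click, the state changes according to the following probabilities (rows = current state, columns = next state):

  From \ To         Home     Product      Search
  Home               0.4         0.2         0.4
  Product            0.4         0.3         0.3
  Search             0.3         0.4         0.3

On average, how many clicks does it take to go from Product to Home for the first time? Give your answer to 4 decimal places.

Let t(s) be the expected number of clicks to first reach Home from state s, with t(Home) = 0. Conditioning on the first click:
t(Product) = 1 + 0.3·t(Product) + 0.3·t(Search)
t(Search) = 1 + 0.4·t(Product) + 0.3·t(Search)
Solving: t(Product) = 2.7027, t(Search) = 2.9730.
Expected clicks from Product to Home: 2.7027.

2.7027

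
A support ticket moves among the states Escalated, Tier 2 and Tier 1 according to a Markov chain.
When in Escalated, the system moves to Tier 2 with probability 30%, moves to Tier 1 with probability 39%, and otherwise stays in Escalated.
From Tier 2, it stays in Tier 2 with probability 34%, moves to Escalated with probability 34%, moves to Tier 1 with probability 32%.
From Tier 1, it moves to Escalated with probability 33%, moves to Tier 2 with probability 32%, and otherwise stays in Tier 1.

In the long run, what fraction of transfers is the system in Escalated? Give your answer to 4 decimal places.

Let the stationary distribution be π with π = πP and π_1 + π_2 + π_3 = 1.
π_1 = 0.31·π_1 + 0.34·π_2 + 0.33·π_3
π_2 = 0.3·π_1 + 0.34·π_2 + 0.32·π_3
Solving with the normalization constraint gives π = (0.3267, 0.3199, 0.3535).
So the stationary probability of Escalated is 0.3267.

0.3267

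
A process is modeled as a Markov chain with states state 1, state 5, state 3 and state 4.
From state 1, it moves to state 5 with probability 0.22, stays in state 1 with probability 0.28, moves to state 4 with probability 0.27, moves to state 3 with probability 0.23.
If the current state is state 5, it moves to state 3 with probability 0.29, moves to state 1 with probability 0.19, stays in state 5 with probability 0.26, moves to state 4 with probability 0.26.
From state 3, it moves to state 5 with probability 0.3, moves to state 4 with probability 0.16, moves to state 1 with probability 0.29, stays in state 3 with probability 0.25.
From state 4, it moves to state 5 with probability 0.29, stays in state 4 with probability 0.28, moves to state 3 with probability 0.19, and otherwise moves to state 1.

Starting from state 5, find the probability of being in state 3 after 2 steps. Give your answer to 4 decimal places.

Propagate the distribution vector 2 steps from state 5.
After 0 steps: (0.0000, 1.0000, 0.0000, 0.0000)
After 1 step: (0.1900, 0.2600, 0.2900, 0.2600)
After 2 steps: (0.2491, 0.2718, 0.2410, 0.2381)
P(in state 3 after 2 steps) = 0.2410

0.2410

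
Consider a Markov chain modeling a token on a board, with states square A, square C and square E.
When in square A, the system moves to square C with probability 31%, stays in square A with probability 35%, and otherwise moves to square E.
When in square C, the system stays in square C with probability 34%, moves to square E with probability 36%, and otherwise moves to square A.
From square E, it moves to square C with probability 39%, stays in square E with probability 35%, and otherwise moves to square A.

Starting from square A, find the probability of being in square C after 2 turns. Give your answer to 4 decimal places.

Sum over the intermediate state after 1 turn:
P = P(square A→square A)·P(square A→square C) + P(square A→square C)·P(square C→square C) + P(square A→square E)·P(square E→square C)
  = 0.35×0.31 + 0.31×0.34 + 0.34×0.39
  = 0.1085 + 0.1054 + 0.1326 = 0.3465

0.3465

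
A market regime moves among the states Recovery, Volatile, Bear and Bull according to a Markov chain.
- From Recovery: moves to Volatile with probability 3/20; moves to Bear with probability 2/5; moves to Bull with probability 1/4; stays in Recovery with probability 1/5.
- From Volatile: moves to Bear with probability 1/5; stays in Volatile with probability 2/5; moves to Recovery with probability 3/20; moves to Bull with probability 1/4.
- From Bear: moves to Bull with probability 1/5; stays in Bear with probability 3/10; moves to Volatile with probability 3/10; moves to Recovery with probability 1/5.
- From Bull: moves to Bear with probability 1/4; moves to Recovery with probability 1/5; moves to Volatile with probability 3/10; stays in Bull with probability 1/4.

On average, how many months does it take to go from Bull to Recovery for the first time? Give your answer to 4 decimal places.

5.4545

Let t(s) be the expected number of months to first reach Recovery from state s, with t(Recovery) = 0. Conditioning on the first month:
t(Volatile) = 1 + 0.4·t(Volatile) + 0.2·t(Bear) + 0.25·t(Bull)
t(Bear) = 1 + 0.3·t(Volatile) + 0.3·t(Bear) + 0.2·t(Bull)
t(Bull) = 1 + 0.3·t(Volatile) + 0.25·t(Bear) + 0.25·t(Bull)
Solving: t(Volatile) = 5.7576, t(Bear) = 5.4545, t(Bull) = 5.4545.
Expected months from Bull to Recovery: 5.4545.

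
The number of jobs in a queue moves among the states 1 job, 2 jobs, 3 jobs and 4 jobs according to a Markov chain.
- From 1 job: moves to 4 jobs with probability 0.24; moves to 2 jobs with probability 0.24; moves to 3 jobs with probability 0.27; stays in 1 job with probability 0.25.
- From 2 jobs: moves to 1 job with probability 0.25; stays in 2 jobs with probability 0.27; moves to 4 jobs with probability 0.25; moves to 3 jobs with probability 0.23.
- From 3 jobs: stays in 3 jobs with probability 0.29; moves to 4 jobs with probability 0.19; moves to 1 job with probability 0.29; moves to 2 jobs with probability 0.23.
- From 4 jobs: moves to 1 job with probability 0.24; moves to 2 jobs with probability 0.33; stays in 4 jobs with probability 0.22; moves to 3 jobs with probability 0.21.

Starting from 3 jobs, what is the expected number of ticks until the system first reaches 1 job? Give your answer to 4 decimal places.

3.7184

Let t(s) be the expected number of ticks to first reach 1 job from state s, with t(1 job) = 0. Conditioning on the first tick:
t(2 jobs) = 1 + 0.27·t(2 jobs) + 0.23·t(3 jobs) + 0.25·t(4 jobs)
t(3 jobs) = 1 + 0.23·t(2 jobs) + 0.29·t(3 jobs) + 0.19·t(4 jobs)
t(4 jobs) = 1 + 0.33·t(2 jobs) + 0.21·t(3 jobs) + 0.22·t(4 jobs)
Solving: t(2 jobs) = 3.8864, t(3 jobs) = 3.7184, t(4 jobs) = 3.9274.
Expected ticks from 3 jobs to 1 job: 3.7184.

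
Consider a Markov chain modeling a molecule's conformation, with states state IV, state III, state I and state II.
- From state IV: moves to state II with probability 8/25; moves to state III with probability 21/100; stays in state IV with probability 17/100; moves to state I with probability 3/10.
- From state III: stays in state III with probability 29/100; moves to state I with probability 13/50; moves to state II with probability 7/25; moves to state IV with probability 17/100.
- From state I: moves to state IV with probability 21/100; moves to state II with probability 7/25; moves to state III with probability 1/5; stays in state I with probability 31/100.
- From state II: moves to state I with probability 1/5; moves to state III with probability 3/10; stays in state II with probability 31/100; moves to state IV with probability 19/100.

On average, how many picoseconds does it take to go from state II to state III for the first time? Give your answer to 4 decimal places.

Let t(s) be the expected number of picoseconds to first reach state III from state s, with t(state III) = 0. Conditioning on the first picosecond:
t(state IV) = 1 + 0.17·t(state IV) + 0.3·t(state I) + 0.32·t(state II)
t(state I) = 1 + 0.21·t(state IV) + 0.31·t(state I) + 0.28·t(state II)
t(state II) = 1 + 0.19·t(state IV) + 0.2·t(state I) + 0.31·t(state II)
Solving: t(state IV) = 4.2585, t(state I) = 4.3171, t(state II) = 3.8732.
Expected picoseconds from state II to state III: 3.8732.

3.8732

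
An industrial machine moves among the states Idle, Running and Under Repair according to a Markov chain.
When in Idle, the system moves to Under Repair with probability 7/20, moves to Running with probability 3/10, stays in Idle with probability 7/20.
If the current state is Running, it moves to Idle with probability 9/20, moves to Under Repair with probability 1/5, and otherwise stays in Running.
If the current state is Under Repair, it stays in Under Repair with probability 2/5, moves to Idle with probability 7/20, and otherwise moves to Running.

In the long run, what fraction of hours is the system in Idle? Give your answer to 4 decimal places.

Let the stationary distribution be π with π = πP and π_1 + π_2 + π_3 = 1.
π_1 = 0.35·π_1 + 0.45·π_2 + 0.35·π_3
π_2 = 0.3·π_1 + 0.35·π_2 + 0.25·π_3
Solving with the normalization constraint gives π = (0.3799, 0.2989, 0.3212).
So the stationary probability of Idle is 0.3799.

0.3799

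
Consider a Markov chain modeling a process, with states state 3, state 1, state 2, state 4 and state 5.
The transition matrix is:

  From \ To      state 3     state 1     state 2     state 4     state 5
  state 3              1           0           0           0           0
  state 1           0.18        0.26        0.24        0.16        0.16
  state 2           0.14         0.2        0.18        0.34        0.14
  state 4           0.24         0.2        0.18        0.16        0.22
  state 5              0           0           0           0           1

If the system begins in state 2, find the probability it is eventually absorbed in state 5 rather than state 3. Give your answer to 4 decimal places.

0.4862

Let h(s) be the probability of absorption at state 5 starting from transient state s. Then h(state 5) = 1 and h(state 3) = 0. By first-step analysis:
h(state 1) = 0.18·0 + 0.26·h(state 1) + 0.24·h(state 2) + 0.16·h(state 4) + 0.16·1
h(state 2) = 0.14·0 + 0.2·h(state 1) + 0.18·h(state 2) + 0.34·h(state 4) + 0.14·1
h(state 4) = 0.24·0 + 0.2·h(state 1) + 0.18·h(state 2) + 0.16·h(state 4) + 0.22·1
Solving: h(state 1) = 0.4776, h(state 2) = 0.4862, h(state 4) = 0.4798.
Starting from state 2, the probability is 0.4862.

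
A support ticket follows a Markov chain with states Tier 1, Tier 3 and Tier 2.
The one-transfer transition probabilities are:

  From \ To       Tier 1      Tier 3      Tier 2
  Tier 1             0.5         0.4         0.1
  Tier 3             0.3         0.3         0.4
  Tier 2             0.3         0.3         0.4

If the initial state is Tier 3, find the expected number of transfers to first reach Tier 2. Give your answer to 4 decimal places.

Let t(s) be the expected number of transfers to first reach Tier 2 from state s, with t(Tier 2) = 0. Conditioning on the first transfer:
t(Tier 1) = 1 + 0.5·t(Tier 1) + 0.4·t(Tier 3)
t(Tier 3) = 1 + 0.3·t(Tier 1) + 0.3·t(Tier 3)
Solving: t(Tier 1) = 4.7826, t(Tier 3) = 3.4783.
Expected transfers from Tier 3 to Tier 2: 3.4783.

3.4783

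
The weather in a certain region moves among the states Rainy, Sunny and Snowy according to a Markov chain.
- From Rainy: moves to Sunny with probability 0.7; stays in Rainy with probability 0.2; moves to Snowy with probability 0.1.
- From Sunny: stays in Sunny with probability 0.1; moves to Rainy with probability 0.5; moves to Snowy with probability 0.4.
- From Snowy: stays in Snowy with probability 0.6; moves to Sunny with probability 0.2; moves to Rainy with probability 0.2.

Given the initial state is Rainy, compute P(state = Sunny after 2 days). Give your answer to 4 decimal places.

Sum over the intermediate state after 1 day:
P = P(Rainy→Rainy)·P(Rainy→Sunny) + P(Rainy→Sunny)·P(Sunny→Sunny) + P(Rainy→Snowy)·P(Snowy→Sunny)
  = 0.2×0.7 + 0.7×0.1 + 0.1×0.2
  = 0.1400 + 0.0700 + 0.0200 = 0.2300

0.2300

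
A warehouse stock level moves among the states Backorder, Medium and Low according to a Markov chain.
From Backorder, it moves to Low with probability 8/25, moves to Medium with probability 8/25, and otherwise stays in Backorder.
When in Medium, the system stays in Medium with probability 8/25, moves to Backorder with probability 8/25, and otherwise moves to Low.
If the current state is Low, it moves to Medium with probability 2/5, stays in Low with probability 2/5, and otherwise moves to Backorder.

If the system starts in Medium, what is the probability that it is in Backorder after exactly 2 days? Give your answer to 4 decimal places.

Sum over the intermediate state after 1 day:
P = P(Medium→Backorder)·P(Backorder→Backorder) + P(Medium→Medium)·P(Medium→Backorder) + P(Medium→Low)·P(Low→Backorder)
  = 0.32×0.36 + 0.32×0.32 + 0.36×0.2
  = 0.1152 + 0.1024 + 0.0720 = 0.2896

0.2896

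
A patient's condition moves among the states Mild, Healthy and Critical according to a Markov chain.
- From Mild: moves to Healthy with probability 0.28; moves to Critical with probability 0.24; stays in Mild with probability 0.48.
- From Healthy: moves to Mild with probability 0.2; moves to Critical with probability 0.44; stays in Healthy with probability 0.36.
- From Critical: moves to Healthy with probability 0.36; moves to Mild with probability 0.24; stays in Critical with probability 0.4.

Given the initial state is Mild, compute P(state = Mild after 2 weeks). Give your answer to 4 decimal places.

Sum over the intermediate state after 1 week:
P = P(Mild→Mild)·P(Mild→Mild) + P(Mild→Healthy)·P(Healthy→Mild) + P(Mild→Critical)·P(Critical→Mild)
  = 0.48×0.48 + 0.28×0.2 + 0.24×0.24
  = 0.2304 + 0.0560 + 0.0576 = 0.3440

0.3440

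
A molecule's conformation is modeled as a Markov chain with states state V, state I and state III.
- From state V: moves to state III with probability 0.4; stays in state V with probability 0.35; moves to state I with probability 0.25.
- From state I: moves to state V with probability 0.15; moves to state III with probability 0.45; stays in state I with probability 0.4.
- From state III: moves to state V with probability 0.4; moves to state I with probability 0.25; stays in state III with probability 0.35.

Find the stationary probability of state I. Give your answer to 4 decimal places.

0.2941

Let the stationary distribution be π with π = πP and π_1 + π_2 + π_3 = 1.
π_1 = 0.35·π_1 + 0.15·π_2 + 0.4·π_3
π_2 = 0.25·π_1 + 0.4·π_2 + 0.25·π_3
Solving with the normalization constraint gives π = (0.3109, 0.2941, 0.3950).
So the stationary probability of state I is 0.2941.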